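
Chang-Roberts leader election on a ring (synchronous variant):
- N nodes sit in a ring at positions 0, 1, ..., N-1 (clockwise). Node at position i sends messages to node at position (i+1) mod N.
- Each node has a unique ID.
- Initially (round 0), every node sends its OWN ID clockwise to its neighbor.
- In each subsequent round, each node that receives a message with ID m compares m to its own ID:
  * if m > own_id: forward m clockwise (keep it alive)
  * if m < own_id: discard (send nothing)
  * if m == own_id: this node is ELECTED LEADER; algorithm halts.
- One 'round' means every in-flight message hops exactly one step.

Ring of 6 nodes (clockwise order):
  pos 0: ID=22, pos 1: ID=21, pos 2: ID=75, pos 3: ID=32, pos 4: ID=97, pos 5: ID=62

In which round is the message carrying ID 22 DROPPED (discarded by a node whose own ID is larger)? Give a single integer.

Answer: 2

Derivation:
Round 1: pos1(id21) recv 22: fwd; pos2(id75) recv 21: drop; pos3(id32) recv 75: fwd; pos4(id97) recv 32: drop; pos5(id62) recv 97: fwd; pos0(id22) recv 62: fwd
Round 2: pos2(id75) recv 22: drop; pos4(id97) recv 75: drop; pos0(id22) recv 97: fwd; pos1(id21) recv 62: fwd
Round 3: pos1(id21) recv 97: fwd; pos2(id75) recv 62: drop
Round 4: pos2(id75) recv 97: fwd
Round 5: pos3(id32) recv 97: fwd
Round 6: pos4(id97) recv 97: ELECTED
Message ID 22 originates at pos 0; dropped at pos 2 in round 2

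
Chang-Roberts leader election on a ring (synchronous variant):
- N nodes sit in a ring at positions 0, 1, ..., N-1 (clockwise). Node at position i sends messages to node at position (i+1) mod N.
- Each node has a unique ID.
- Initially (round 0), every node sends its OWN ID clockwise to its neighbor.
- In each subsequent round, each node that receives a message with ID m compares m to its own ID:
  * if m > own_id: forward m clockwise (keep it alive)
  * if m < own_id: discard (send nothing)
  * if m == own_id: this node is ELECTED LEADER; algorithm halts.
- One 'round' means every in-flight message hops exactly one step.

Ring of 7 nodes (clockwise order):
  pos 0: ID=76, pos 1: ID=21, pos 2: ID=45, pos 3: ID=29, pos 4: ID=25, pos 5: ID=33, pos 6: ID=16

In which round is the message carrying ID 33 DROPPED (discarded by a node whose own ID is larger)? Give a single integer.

Round 1: pos1(id21) recv 76: fwd; pos2(id45) recv 21: drop; pos3(id29) recv 45: fwd; pos4(id25) recv 29: fwd; pos5(id33) recv 25: drop; pos6(id16) recv 33: fwd; pos0(id76) recv 16: drop
Round 2: pos2(id45) recv 76: fwd; pos4(id25) recv 45: fwd; pos5(id33) recv 29: drop; pos0(id76) recv 33: drop
Round 3: pos3(id29) recv 76: fwd; pos5(id33) recv 45: fwd
Round 4: pos4(id25) recv 76: fwd; pos6(id16) recv 45: fwd
Round 5: pos5(id33) recv 76: fwd; pos0(id76) recv 45: drop
Round 6: pos6(id16) recv 76: fwd
Round 7: pos0(id76) recv 76: ELECTED
Message ID 33 originates at pos 5; dropped at pos 0 in round 2

Answer: 2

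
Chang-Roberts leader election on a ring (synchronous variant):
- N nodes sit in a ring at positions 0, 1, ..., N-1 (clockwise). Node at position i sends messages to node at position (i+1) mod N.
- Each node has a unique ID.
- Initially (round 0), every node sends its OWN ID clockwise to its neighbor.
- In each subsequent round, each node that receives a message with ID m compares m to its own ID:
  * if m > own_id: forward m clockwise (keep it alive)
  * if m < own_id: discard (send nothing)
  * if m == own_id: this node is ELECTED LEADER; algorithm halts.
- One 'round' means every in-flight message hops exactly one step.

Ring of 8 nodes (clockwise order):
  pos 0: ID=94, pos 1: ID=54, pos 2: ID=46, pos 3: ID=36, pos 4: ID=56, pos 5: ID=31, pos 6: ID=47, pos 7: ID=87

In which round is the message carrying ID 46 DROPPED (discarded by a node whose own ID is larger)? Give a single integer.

Round 1: pos1(id54) recv 94: fwd; pos2(id46) recv 54: fwd; pos3(id36) recv 46: fwd; pos4(id56) recv 36: drop; pos5(id31) recv 56: fwd; pos6(id47) recv 31: drop; pos7(id87) recv 47: drop; pos0(id94) recv 87: drop
Round 2: pos2(id46) recv 94: fwd; pos3(id36) recv 54: fwd; pos4(id56) recv 46: drop; pos6(id47) recv 56: fwd
Round 3: pos3(id36) recv 94: fwd; pos4(id56) recv 54: drop; pos7(id87) recv 56: drop
Round 4: pos4(id56) recv 94: fwd
Round 5: pos5(id31) recv 94: fwd
Round 6: pos6(id47) recv 94: fwd
Round 7: pos7(id87) recv 94: fwd
Round 8: pos0(id94) recv 94: ELECTED
Message ID 46 originates at pos 2; dropped at pos 4 in round 2

Answer: 2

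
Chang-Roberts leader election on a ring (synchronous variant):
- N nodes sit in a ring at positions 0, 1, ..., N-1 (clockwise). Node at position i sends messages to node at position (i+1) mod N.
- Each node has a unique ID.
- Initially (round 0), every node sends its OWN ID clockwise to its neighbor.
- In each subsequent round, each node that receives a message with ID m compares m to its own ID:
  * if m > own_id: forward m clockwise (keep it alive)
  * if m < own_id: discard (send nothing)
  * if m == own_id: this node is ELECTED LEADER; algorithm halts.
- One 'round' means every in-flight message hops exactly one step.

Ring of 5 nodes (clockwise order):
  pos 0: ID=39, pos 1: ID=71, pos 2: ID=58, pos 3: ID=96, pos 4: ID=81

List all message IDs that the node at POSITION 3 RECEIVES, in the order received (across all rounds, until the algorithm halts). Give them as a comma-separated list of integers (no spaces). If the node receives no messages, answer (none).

Round 1: pos1(id71) recv 39: drop; pos2(id58) recv 71: fwd; pos3(id96) recv 58: drop; pos4(id81) recv 96: fwd; pos0(id39) recv 81: fwd
Round 2: pos3(id96) recv 71: drop; pos0(id39) recv 96: fwd; pos1(id71) recv 81: fwd
Round 3: pos1(id71) recv 96: fwd; pos2(id58) recv 81: fwd
Round 4: pos2(id58) recv 96: fwd; pos3(id96) recv 81: drop
Round 5: pos3(id96) recv 96: ELECTED

Answer: 58,71,81,96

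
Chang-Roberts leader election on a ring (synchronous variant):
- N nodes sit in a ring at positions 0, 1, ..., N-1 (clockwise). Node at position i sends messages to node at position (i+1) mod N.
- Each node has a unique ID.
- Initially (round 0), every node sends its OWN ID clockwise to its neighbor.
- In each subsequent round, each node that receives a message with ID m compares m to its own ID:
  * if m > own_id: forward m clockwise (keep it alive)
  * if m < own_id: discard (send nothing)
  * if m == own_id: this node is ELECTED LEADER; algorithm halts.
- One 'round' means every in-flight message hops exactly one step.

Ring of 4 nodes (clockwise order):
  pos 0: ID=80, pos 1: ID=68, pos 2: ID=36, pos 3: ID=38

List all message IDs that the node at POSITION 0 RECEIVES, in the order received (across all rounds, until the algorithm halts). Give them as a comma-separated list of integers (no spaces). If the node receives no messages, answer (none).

Answer: 38,68,80

Derivation:
Round 1: pos1(id68) recv 80: fwd; pos2(id36) recv 68: fwd; pos3(id38) recv 36: drop; pos0(id80) recv 38: drop
Round 2: pos2(id36) recv 80: fwd; pos3(id38) recv 68: fwd
Round 3: pos3(id38) recv 80: fwd; pos0(id80) recv 68: drop
Round 4: pos0(id80) recv 80: ELECTED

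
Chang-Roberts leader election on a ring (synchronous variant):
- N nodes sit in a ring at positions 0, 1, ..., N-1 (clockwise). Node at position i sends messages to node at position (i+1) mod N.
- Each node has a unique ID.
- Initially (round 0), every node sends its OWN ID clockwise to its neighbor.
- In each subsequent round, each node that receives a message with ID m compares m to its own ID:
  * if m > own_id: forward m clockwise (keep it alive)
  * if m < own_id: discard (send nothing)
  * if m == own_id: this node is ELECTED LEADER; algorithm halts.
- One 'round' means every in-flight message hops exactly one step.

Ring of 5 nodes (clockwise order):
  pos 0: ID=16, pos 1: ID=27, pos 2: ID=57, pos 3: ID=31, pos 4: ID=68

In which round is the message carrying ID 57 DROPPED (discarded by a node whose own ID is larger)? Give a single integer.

Answer: 2

Derivation:
Round 1: pos1(id27) recv 16: drop; pos2(id57) recv 27: drop; pos3(id31) recv 57: fwd; pos4(id68) recv 31: drop; pos0(id16) recv 68: fwd
Round 2: pos4(id68) recv 57: drop; pos1(id27) recv 68: fwd
Round 3: pos2(id57) recv 68: fwd
Round 4: pos3(id31) recv 68: fwd
Round 5: pos4(id68) recv 68: ELECTED
Message ID 57 originates at pos 2; dropped at pos 4 in round 2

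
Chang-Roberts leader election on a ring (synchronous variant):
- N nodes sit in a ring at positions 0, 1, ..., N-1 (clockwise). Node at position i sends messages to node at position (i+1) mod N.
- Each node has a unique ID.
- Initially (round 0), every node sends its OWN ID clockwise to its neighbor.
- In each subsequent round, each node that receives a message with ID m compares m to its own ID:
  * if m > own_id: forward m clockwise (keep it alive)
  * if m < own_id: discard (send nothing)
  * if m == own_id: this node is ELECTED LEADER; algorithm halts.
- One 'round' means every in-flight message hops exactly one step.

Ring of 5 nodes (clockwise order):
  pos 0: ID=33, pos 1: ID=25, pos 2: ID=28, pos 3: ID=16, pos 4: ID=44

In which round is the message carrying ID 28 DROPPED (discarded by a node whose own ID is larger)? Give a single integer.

Round 1: pos1(id25) recv 33: fwd; pos2(id28) recv 25: drop; pos3(id16) recv 28: fwd; pos4(id44) recv 16: drop; pos0(id33) recv 44: fwd
Round 2: pos2(id28) recv 33: fwd; pos4(id44) recv 28: drop; pos1(id25) recv 44: fwd
Round 3: pos3(id16) recv 33: fwd; pos2(id28) recv 44: fwd
Round 4: pos4(id44) recv 33: drop; pos3(id16) recv 44: fwd
Round 5: pos4(id44) recv 44: ELECTED
Message ID 28 originates at pos 2; dropped at pos 4 in round 2

Answer: 2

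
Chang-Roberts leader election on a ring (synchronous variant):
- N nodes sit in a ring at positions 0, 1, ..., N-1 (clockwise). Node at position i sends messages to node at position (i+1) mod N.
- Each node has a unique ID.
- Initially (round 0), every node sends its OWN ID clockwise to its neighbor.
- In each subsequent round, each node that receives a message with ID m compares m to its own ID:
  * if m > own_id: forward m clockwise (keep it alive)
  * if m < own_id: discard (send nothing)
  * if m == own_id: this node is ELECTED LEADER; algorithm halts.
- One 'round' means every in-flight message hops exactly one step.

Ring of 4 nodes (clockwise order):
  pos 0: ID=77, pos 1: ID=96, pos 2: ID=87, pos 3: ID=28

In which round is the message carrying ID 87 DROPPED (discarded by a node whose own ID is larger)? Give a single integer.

Round 1: pos1(id96) recv 77: drop; pos2(id87) recv 96: fwd; pos3(id28) recv 87: fwd; pos0(id77) recv 28: drop
Round 2: pos3(id28) recv 96: fwd; pos0(id77) recv 87: fwd
Round 3: pos0(id77) recv 96: fwd; pos1(id96) recv 87: drop
Round 4: pos1(id96) recv 96: ELECTED
Message ID 87 originates at pos 2; dropped at pos 1 in round 3

Answer: 3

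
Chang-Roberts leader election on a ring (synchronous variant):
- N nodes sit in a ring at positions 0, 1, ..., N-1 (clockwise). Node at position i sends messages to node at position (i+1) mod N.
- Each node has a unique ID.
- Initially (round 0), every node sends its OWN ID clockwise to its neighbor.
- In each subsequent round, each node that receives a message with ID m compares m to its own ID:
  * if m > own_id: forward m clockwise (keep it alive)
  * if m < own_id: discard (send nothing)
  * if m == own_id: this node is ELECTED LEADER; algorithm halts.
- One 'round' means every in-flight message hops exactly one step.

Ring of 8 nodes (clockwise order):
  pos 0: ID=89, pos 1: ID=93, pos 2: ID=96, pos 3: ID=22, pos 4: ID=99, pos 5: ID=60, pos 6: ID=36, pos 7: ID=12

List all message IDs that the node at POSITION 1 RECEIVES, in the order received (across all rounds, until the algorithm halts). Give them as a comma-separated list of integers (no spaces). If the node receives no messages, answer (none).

Answer: 89,99

Derivation:
Round 1: pos1(id93) recv 89: drop; pos2(id96) recv 93: drop; pos3(id22) recv 96: fwd; pos4(id99) recv 22: drop; pos5(id60) recv 99: fwd; pos6(id36) recv 60: fwd; pos7(id12) recv 36: fwd; pos0(id89) recv 12: drop
Round 2: pos4(id99) recv 96: drop; pos6(id36) recv 99: fwd; pos7(id12) recv 60: fwd; pos0(id89) recv 36: drop
Round 3: pos7(id12) recv 99: fwd; pos0(id89) recv 60: drop
Round 4: pos0(id89) recv 99: fwd
Round 5: pos1(id93) recv 99: fwd
Round 6: pos2(id96) recv 99: fwd
Round 7: pos3(id22) recv 99: fwd
Round 8: pos4(id99) recv 99: ELECTED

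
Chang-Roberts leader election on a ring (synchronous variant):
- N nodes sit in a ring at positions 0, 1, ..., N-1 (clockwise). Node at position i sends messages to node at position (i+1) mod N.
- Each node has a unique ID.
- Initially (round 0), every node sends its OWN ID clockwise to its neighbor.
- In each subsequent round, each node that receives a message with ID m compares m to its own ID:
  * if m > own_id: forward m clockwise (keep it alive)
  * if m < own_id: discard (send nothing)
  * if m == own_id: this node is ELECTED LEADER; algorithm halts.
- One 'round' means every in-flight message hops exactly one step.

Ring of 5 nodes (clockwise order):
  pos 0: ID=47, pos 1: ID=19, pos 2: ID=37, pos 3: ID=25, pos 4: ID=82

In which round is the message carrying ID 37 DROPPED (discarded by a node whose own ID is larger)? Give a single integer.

Answer: 2

Derivation:
Round 1: pos1(id19) recv 47: fwd; pos2(id37) recv 19: drop; pos3(id25) recv 37: fwd; pos4(id82) recv 25: drop; pos0(id47) recv 82: fwd
Round 2: pos2(id37) recv 47: fwd; pos4(id82) recv 37: drop; pos1(id19) recv 82: fwd
Round 3: pos3(id25) recv 47: fwd; pos2(id37) recv 82: fwd
Round 4: pos4(id82) recv 47: drop; pos3(id25) recv 82: fwd
Round 5: pos4(id82) recv 82: ELECTED
Message ID 37 originates at pos 2; dropped at pos 4 in round 2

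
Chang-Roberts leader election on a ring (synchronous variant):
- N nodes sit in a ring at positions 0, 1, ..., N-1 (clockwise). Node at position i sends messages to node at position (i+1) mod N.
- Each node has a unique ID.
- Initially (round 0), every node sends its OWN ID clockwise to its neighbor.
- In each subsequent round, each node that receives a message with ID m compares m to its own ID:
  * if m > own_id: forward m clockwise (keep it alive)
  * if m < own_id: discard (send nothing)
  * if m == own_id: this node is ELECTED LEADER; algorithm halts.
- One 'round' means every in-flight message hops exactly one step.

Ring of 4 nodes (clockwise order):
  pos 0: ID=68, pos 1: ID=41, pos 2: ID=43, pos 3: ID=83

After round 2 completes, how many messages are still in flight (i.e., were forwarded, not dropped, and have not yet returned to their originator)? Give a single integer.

Round 1: pos1(id41) recv 68: fwd; pos2(id43) recv 41: drop; pos3(id83) recv 43: drop; pos0(id68) recv 83: fwd
Round 2: pos2(id43) recv 68: fwd; pos1(id41) recv 83: fwd
After round 2: 2 messages still in flight

Answer: 2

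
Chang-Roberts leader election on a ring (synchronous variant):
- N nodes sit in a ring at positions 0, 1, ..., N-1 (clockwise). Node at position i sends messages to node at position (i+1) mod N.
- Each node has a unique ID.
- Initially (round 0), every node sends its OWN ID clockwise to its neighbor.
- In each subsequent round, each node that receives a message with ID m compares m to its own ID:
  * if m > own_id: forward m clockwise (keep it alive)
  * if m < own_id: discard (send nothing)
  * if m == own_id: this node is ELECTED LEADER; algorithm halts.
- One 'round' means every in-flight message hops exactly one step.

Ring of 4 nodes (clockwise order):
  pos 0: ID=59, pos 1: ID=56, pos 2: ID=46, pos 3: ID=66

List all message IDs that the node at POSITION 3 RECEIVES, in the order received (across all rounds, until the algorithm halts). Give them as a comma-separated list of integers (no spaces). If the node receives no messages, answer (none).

Answer: 46,56,59,66

Derivation:
Round 1: pos1(id56) recv 59: fwd; pos2(id46) recv 56: fwd; pos3(id66) recv 46: drop; pos0(id59) recv 66: fwd
Round 2: pos2(id46) recv 59: fwd; pos3(id66) recv 56: drop; pos1(id56) recv 66: fwd
Round 3: pos3(id66) recv 59: drop; pos2(id46) recv 66: fwd
Round 4: pos3(id66) recv 66: ELECTED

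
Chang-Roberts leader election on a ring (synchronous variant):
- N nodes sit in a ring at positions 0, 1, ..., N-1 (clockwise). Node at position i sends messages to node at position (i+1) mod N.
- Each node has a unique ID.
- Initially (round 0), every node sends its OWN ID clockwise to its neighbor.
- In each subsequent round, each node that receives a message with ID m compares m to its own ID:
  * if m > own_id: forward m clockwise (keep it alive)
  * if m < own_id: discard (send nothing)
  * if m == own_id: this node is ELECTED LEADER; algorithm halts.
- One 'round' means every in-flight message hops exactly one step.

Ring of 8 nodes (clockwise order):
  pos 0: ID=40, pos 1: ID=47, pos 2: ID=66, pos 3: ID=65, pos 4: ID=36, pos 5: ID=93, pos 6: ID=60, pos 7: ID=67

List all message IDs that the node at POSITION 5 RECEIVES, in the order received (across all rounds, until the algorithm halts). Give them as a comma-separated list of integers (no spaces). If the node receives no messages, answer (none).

Answer: 36,65,66,67,93

Derivation:
Round 1: pos1(id47) recv 40: drop; pos2(id66) recv 47: drop; pos3(id65) recv 66: fwd; pos4(id36) recv 65: fwd; pos5(id93) recv 36: drop; pos6(id60) recv 93: fwd; pos7(id67) recv 60: drop; pos0(id40) recv 67: fwd
Round 2: pos4(id36) recv 66: fwd; pos5(id93) recv 65: drop; pos7(id67) recv 93: fwd; pos1(id47) recv 67: fwd
Round 3: pos5(id93) recv 66: drop; pos0(id40) recv 93: fwd; pos2(id66) recv 67: fwd
Round 4: pos1(id47) recv 93: fwd; pos3(id65) recv 67: fwd
Round 5: pos2(id66) recv 93: fwd; pos4(id36) recv 67: fwd
Round 6: pos3(id65) recv 93: fwd; pos5(id93) recv 67: drop
Round 7: pos4(id36) recv 93: fwd
Round 8: pos5(id93) recv 93: ELECTED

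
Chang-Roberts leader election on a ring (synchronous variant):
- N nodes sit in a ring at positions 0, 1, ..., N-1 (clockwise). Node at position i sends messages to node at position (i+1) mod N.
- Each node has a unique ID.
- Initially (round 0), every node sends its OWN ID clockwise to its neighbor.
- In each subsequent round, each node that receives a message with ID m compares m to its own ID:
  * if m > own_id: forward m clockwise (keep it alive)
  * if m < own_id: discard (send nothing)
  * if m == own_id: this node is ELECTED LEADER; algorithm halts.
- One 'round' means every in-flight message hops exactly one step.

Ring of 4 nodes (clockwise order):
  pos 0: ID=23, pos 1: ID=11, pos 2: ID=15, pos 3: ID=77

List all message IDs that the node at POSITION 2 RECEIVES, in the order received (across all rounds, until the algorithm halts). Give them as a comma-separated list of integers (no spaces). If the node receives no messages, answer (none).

Answer: 11,23,77

Derivation:
Round 1: pos1(id11) recv 23: fwd; pos2(id15) recv 11: drop; pos3(id77) recv 15: drop; pos0(id23) recv 77: fwd
Round 2: pos2(id15) recv 23: fwd; pos1(id11) recv 77: fwd
Round 3: pos3(id77) recv 23: drop; pos2(id15) recv 77: fwd
Round 4: pos3(id77) recv 77: ELECTED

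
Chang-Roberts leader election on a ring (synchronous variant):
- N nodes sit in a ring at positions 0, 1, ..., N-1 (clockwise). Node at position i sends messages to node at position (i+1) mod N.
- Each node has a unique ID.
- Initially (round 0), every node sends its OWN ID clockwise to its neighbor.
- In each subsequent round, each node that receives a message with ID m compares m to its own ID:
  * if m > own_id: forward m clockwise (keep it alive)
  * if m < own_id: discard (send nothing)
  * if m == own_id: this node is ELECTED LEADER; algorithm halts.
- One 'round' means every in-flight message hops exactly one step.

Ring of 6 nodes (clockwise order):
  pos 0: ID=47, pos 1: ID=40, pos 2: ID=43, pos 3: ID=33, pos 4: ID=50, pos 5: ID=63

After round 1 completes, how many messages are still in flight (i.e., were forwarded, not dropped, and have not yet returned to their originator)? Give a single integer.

Answer: 3

Derivation:
Round 1: pos1(id40) recv 47: fwd; pos2(id43) recv 40: drop; pos3(id33) recv 43: fwd; pos4(id50) recv 33: drop; pos5(id63) recv 50: drop; pos0(id47) recv 63: fwd
After round 1: 3 messages still in flight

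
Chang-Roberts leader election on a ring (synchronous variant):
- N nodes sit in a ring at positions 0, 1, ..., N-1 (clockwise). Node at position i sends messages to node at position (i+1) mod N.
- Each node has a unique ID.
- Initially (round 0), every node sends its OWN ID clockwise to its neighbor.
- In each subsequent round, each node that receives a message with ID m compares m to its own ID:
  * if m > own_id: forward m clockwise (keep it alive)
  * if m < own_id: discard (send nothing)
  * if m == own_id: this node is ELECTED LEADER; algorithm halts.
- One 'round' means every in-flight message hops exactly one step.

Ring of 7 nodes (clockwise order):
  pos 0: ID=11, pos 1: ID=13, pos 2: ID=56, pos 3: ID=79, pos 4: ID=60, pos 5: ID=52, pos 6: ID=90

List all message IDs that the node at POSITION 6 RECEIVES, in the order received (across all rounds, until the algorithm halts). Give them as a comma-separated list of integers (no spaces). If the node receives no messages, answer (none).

Answer: 52,60,79,90

Derivation:
Round 1: pos1(id13) recv 11: drop; pos2(id56) recv 13: drop; pos3(id79) recv 56: drop; pos4(id60) recv 79: fwd; pos5(id52) recv 60: fwd; pos6(id90) recv 52: drop; pos0(id11) recv 90: fwd
Round 2: pos5(id52) recv 79: fwd; pos6(id90) recv 60: drop; pos1(id13) recv 90: fwd
Round 3: pos6(id90) recv 79: drop; pos2(id56) recv 90: fwd
Round 4: pos3(id79) recv 90: fwd
Round 5: pos4(id60) recv 90: fwd
Round 6: pos5(id52) recv 90: fwd
Round 7: pos6(id90) recv 90: ELECTED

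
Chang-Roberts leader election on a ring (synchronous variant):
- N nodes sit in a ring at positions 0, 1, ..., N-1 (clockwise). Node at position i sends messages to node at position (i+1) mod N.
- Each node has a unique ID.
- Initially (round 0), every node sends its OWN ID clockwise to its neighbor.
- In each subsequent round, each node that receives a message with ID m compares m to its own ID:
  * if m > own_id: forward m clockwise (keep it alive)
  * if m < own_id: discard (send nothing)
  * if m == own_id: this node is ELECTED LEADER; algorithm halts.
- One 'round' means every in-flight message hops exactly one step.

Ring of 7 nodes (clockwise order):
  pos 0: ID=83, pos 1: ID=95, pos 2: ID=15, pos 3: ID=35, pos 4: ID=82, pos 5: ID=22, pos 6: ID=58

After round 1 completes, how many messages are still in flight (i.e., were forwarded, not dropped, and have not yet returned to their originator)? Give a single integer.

Round 1: pos1(id95) recv 83: drop; pos2(id15) recv 95: fwd; pos3(id35) recv 15: drop; pos4(id82) recv 35: drop; pos5(id22) recv 82: fwd; pos6(id58) recv 22: drop; pos0(id83) recv 58: drop
After round 1: 2 messages still in flight

Answer: 2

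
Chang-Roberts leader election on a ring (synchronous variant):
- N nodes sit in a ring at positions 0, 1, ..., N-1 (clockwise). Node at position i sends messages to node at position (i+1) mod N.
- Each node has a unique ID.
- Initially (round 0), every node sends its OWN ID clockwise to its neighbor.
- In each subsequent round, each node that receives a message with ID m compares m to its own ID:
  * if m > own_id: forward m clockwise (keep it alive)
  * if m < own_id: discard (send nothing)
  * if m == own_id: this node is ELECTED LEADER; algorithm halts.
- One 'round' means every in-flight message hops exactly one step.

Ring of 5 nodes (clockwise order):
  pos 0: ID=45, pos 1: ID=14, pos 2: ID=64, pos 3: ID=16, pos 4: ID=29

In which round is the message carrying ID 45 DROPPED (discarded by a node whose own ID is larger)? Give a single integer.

Answer: 2

Derivation:
Round 1: pos1(id14) recv 45: fwd; pos2(id64) recv 14: drop; pos3(id16) recv 64: fwd; pos4(id29) recv 16: drop; pos0(id45) recv 29: drop
Round 2: pos2(id64) recv 45: drop; pos4(id29) recv 64: fwd
Round 3: pos0(id45) recv 64: fwd
Round 4: pos1(id14) recv 64: fwd
Round 5: pos2(id64) recv 64: ELECTED
Message ID 45 originates at pos 0; dropped at pos 2 in round 2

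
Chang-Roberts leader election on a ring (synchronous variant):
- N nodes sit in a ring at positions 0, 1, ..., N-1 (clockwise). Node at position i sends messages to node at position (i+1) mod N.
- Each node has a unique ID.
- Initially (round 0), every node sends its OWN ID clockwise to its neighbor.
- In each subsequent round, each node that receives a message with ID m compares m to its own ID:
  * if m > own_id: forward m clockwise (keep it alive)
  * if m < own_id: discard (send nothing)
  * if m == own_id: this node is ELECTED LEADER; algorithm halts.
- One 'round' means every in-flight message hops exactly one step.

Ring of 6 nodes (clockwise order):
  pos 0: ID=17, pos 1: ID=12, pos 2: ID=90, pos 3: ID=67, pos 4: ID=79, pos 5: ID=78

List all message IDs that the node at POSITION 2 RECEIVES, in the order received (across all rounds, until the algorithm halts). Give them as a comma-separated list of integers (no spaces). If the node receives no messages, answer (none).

Round 1: pos1(id12) recv 17: fwd; pos2(id90) recv 12: drop; pos3(id67) recv 90: fwd; pos4(id79) recv 67: drop; pos5(id78) recv 79: fwd; pos0(id17) recv 78: fwd
Round 2: pos2(id90) recv 17: drop; pos4(id79) recv 90: fwd; pos0(id17) recv 79: fwd; pos1(id12) recv 78: fwd
Round 3: pos5(id78) recv 90: fwd; pos1(id12) recv 79: fwd; pos2(id90) recv 78: drop
Round 4: pos0(id17) recv 90: fwd; pos2(id90) recv 79: drop
Round 5: pos1(id12) recv 90: fwd
Round 6: pos2(id90) recv 90: ELECTED

Answer: 12,17,78,79,90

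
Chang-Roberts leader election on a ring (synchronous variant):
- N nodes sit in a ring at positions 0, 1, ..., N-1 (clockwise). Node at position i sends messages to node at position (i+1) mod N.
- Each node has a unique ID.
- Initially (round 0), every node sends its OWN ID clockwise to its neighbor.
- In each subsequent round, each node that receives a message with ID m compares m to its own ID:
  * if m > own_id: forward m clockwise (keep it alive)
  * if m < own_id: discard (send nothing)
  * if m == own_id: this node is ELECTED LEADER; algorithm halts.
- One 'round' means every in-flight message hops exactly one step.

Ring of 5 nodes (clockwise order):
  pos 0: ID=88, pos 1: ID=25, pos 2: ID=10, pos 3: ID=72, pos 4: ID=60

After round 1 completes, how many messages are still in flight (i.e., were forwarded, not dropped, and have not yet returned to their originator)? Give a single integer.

Round 1: pos1(id25) recv 88: fwd; pos2(id10) recv 25: fwd; pos3(id72) recv 10: drop; pos4(id60) recv 72: fwd; pos0(id88) recv 60: drop
After round 1: 3 messages still in flight

Answer: 3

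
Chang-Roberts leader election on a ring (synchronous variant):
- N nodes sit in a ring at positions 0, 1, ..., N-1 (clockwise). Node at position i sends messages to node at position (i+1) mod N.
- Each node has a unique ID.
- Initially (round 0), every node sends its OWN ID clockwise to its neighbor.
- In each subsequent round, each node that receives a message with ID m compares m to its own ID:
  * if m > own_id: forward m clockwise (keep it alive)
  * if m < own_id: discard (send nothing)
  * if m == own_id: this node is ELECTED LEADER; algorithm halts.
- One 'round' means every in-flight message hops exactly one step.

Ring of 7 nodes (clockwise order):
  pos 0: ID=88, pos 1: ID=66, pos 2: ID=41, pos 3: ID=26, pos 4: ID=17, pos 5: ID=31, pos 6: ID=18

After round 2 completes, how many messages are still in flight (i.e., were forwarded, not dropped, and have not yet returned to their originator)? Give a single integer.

Answer: 3

Derivation:
Round 1: pos1(id66) recv 88: fwd; pos2(id41) recv 66: fwd; pos3(id26) recv 41: fwd; pos4(id17) recv 26: fwd; pos5(id31) recv 17: drop; pos6(id18) recv 31: fwd; pos0(id88) recv 18: drop
Round 2: pos2(id41) recv 88: fwd; pos3(id26) recv 66: fwd; pos4(id17) recv 41: fwd; pos5(id31) recv 26: drop; pos0(id88) recv 31: drop
After round 2: 3 messages still in flight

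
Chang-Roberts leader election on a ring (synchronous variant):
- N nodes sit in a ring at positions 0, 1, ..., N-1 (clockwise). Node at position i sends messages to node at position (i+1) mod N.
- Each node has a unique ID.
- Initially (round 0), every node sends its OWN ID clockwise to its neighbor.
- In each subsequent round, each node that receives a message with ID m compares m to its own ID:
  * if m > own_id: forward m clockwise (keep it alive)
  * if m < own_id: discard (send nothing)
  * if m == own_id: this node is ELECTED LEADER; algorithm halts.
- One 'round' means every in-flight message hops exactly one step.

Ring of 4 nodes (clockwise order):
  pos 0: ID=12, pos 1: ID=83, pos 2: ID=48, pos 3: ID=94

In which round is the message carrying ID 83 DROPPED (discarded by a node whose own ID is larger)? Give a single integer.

Answer: 2

Derivation:
Round 1: pos1(id83) recv 12: drop; pos2(id48) recv 83: fwd; pos3(id94) recv 48: drop; pos0(id12) recv 94: fwd
Round 2: pos3(id94) recv 83: drop; pos1(id83) recv 94: fwd
Round 3: pos2(id48) recv 94: fwd
Round 4: pos3(id94) recv 94: ELECTED
Message ID 83 originates at pos 1; dropped at pos 3 in round 2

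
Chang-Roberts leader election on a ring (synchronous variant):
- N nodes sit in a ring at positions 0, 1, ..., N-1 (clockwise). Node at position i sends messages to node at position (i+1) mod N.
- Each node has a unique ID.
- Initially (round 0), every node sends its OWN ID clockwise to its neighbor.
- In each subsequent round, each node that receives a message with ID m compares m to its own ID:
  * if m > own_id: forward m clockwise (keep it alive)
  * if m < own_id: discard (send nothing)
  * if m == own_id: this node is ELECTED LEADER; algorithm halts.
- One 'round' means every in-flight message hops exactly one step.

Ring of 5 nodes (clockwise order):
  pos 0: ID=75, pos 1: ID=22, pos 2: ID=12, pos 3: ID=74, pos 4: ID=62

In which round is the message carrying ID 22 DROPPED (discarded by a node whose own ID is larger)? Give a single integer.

Answer: 2

Derivation:
Round 1: pos1(id22) recv 75: fwd; pos2(id12) recv 22: fwd; pos3(id74) recv 12: drop; pos4(id62) recv 74: fwd; pos0(id75) recv 62: drop
Round 2: pos2(id12) recv 75: fwd; pos3(id74) recv 22: drop; pos0(id75) recv 74: drop
Round 3: pos3(id74) recv 75: fwd
Round 4: pos4(id62) recv 75: fwd
Round 5: pos0(id75) recv 75: ELECTED
Message ID 22 originates at pos 1; dropped at pos 3 in round 2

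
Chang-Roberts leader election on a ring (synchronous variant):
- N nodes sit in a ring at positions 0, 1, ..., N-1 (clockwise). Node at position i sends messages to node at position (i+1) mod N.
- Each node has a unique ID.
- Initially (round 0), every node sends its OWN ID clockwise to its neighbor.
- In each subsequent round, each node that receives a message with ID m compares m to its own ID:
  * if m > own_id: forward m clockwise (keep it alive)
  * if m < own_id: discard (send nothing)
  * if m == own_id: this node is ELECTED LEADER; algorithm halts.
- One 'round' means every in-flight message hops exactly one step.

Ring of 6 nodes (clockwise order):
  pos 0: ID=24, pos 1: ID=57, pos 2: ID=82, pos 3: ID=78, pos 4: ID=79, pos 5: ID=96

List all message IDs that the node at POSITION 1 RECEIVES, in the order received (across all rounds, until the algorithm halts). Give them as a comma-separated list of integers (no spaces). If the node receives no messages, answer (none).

Answer: 24,96

Derivation:
Round 1: pos1(id57) recv 24: drop; pos2(id82) recv 57: drop; pos3(id78) recv 82: fwd; pos4(id79) recv 78: drop; pos5(id96) recv 79: drop; pos0(id24) recv 96: fwd
Round 2: pos4(id79) recv 82: fwd; pos1(id57) recv 96: fwd
Round 3: pos5(id96) recv 82: drop; pos2(id82) recv 96: fwd
Round 4: pos3(id78) recv 96: fwd
Round 5: pos4(id79) recv 96: fwd
Round 6: pos5(id96) recv 96: ELECTED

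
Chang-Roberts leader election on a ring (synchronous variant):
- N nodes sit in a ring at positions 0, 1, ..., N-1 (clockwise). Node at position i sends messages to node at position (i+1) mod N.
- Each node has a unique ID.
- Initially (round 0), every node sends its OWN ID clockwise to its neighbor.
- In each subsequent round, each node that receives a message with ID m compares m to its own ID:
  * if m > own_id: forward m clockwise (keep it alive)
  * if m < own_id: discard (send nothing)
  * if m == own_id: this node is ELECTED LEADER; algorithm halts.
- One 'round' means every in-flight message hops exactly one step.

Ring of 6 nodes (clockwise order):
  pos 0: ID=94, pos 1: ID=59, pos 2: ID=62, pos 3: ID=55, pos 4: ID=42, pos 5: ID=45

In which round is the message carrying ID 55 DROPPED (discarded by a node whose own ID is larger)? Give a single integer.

Answer: 3

Derivation:
Round 1: pos1(id59) recv 94: fwd; pos2(id62) recv 59: drop; pos3(id55) recv 62: fwd; pos4(id42) recv 55: fwd; pos5(id45) recv 42: drop; pos0(id94) recv 45: drop
Round 2: pos2(id62) recv 94: fwd; pos4(id42) recv 62: fwd; pos5(id45) recv 55: fwd
Round 3: pos3(id55) recv 94: fwd; pos5(id45) recv 62: fwd; pos0(id94) recv 55: drop
Round 4: pos4(id42) recv 94: fwd; pos0(id94) recv 62: drop
Round 5: pos5(id45) recv 94: fwd
Round 6: pos0(id94) recv 94: ELECTED
Message ID 55 originates at pos 3; dropped at pos 0 in round 3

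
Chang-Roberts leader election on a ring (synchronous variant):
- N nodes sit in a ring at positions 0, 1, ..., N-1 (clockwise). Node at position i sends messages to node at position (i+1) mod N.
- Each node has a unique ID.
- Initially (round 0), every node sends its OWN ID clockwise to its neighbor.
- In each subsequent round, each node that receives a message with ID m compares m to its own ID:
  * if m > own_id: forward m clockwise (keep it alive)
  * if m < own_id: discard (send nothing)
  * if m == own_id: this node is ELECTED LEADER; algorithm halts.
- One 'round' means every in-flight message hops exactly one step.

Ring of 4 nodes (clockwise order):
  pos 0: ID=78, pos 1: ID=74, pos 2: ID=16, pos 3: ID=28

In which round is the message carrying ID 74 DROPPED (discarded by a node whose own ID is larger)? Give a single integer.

Round 1: pos1(id74) recv 78: fwd; pos2(id16) recv 74: fwd; pos3(id28) recv 16: drop; pos0(id78) recv 28: drop
Round 2: pos2(id16) recv 78: fwd; pos3(id28) recv 74: fwd
Round 3: pos3(id28) recv 78: fwd; pos0(id78) recv 74: drop
Round 4: pos0(id78) recv 78: ELECTED
Message ID 74 originates at pos 1; dropped at pos 0 in round 3

Answer: 3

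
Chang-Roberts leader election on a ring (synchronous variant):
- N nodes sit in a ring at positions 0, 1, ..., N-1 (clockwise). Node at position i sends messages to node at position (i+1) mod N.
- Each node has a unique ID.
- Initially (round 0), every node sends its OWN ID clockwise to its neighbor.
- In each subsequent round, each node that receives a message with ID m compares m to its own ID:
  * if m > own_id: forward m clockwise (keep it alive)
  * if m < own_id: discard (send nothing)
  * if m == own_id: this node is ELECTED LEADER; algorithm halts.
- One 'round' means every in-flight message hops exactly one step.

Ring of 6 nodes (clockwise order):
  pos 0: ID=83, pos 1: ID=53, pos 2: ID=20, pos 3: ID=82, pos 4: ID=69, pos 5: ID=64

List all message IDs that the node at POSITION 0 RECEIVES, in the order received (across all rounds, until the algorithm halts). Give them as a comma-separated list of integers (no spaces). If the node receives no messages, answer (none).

Round 1: pos1(id53) recv 83: fwd; pos2(id20) recv 53: fwd; pos3(id82) recv 20: drop; pos4(id69) recv 82: fwd; pos5(id64) recv 69: fwd; pos0(id83) recv 64: drop
Round 2: pos2(id20) recv 83: fwd; pos3(id82) recv 53: drop; pos5(id64) recv 82: fwd; pos0(id83) recv 69: drop
Round 3: pos3(id82) recv 83: fwd; pos0(id83) recv 82: drop
Round 4: pos4(id69) recv 83: fwd
Round 5: pos5(id64) recv 83: fwd
Round 6: pos0(id83) recv 83: ELECTED

Answer: 64,69,82,83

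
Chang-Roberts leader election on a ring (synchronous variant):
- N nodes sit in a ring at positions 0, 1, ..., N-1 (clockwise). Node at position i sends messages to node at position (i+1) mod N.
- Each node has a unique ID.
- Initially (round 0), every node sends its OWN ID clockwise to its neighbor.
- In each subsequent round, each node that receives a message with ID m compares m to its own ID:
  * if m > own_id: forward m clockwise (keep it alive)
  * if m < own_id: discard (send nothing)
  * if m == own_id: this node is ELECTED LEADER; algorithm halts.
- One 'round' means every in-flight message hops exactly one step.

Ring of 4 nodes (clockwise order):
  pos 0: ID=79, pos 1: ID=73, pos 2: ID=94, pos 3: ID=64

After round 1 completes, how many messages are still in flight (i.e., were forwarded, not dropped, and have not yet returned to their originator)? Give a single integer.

Answer: 2

Derivation:
Round 1: pos1(id73) recv 79: fwd; pos2(id94) recv 73: drop; pos3(id64) recv 94: fwd; pos0(id79) recv 64: drop
After round 1: 2 messages still in flight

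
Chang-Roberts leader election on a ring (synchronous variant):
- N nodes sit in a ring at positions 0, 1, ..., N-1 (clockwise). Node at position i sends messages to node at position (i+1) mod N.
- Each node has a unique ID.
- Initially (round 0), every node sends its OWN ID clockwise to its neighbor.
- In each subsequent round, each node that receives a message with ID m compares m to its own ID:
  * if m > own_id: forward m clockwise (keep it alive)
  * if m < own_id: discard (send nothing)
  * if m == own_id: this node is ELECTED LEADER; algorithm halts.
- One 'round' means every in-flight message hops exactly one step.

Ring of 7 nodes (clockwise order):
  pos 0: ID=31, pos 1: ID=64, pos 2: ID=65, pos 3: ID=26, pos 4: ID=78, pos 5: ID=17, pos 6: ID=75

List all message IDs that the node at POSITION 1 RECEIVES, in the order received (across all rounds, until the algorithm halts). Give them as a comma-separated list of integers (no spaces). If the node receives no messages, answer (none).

Answer: 31,75,78

Derivation:
Round 1: pos1(id64) recv 31: drop; pos2(id65) recv 64: drop; pos3(id26) recv 65: fwd; pos4(id78) recv 26: drop; pos5(id17) recv 78: fwd; pos6(id75) recv 17: drop; pos0(id31) recv 75: fwd
Round 2: pos4(id78) recv 65: drop; pos6(id75) recv 78: fwd; pos1(id64) recv 75: fwd
Round 3: pos0(id31) recv 78: fwd; pos2(id65) recv 75: fwd
Round 4: pos1(id64) recv 78: fwd; pos3(id26) recv 75: fwd
Round 5: pos2(id65) recv 78: fwd; pos4(id78) recv 75: drop
Round 6: pos3(id26) recv 78: fwd
Round 7: pos4(id78) recv 78: ELECTED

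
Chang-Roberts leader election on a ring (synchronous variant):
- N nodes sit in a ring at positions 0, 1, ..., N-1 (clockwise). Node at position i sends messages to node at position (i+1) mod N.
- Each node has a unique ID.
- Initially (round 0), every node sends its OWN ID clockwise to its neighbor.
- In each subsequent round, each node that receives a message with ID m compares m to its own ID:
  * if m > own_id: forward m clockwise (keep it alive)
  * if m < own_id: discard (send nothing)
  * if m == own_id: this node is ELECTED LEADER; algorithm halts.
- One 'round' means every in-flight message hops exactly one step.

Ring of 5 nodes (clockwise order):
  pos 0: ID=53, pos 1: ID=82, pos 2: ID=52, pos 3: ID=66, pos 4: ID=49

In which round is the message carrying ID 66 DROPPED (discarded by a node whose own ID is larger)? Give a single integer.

Round 1: pos1(id82) recv 53: drop; pos2(id52) recv 82: fwd; pos3(id66) recv 52: drop; pos4(id49) recv 66: fwd; pos0(id53) recv 49: drop
Round 2: pos3(id66) recv 82: fwd; pos0(id53) recv 66: fwd
Round 3: pos4(id49) recv 82: fwd; pos1(id82) recv 66: drop
Round 4: pos0(id53) recv 82: fwd
Round 5: pos1(id82) recv 82: ELECTED
Message ID 66 originates at pos 3; dropped at pos 1 in round 3

Answer: 3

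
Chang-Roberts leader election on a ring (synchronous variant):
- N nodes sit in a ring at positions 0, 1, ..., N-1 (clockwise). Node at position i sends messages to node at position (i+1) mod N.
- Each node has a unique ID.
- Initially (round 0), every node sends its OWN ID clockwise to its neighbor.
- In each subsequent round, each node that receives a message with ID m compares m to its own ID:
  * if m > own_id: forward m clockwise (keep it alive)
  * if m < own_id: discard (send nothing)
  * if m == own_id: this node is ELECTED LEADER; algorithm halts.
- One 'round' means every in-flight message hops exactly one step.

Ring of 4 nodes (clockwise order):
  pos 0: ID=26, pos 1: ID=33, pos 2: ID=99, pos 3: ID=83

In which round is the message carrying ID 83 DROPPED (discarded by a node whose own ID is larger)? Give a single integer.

Answer: 3

Derivation:
Round 1: pos1(id33) recv 26: drop; pos2(id99) recv 33: drop; pos3(id83) recv 99: fwd; pos0(id26) recv 83: fwd
Round 2: pos0(id26) recv 99: fwd; pos1(id33) recv 83: fwd
Round 3: pos1(id33) recv 99: fwd; pos2(id99) recv 83: drop
Round 4: pos2(id99) recv 99: ELECTED
Message ID 83 originates at pos 3; dropped at pos 2 in round 3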